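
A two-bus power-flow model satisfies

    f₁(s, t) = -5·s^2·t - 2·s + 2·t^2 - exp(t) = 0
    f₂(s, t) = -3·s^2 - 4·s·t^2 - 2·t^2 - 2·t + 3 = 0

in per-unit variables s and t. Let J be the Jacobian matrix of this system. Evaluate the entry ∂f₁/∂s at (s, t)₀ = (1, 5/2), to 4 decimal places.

-27.0000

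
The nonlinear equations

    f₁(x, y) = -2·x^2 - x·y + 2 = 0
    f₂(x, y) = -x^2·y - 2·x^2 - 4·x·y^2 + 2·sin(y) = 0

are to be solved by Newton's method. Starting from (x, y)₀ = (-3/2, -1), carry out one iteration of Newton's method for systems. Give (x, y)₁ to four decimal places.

(-0.9533, -0.8846)

At (-3/2, -1): F = (-4.0000, 2.067058).
Jacobian J = [[-4·x - y, -x], [-2·x·y - 4·x - 4·y^2, -x^2 - 8·x·y + 2·cos(y)]].
At the point, J = [[7.0000, 1.5000], [-1.0000, -13.169395]] (det J = -90.685768).
Solving J·Δ = −F gives Δ = (0.5467, 0.1154).
Then the next iterate is (x, y)₁ = (-0.9533, -0.8846).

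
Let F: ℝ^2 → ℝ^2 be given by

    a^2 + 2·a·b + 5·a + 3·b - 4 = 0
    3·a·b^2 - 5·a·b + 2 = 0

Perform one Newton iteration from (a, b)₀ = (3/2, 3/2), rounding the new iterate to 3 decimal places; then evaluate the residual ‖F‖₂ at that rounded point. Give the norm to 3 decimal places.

2.553

At (3/2, 3/2): F = (14.750, 0.875).
Jacobian J = [[2·a + 2·b + 5, 2·a + 3], [3·b^2 - 5·b, 6·a·b - 5·a]].
At the point, J = [[11.000, 6.000], [-0.750, 6.000]] (det J = 70.500).
Solving J·Δ = −F gives Δ = (-1.181, -0.293).
Then the next iterate is (a, b)₁ = (0.319, 1.207).
Re-evaluating at (0.319, 1.207): F = (2.08783, 1.46904), so ‖F‖₂ = 2.553.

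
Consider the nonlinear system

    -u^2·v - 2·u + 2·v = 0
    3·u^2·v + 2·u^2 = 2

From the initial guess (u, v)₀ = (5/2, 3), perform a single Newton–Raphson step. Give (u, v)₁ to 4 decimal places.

(1.9221, 1.1353)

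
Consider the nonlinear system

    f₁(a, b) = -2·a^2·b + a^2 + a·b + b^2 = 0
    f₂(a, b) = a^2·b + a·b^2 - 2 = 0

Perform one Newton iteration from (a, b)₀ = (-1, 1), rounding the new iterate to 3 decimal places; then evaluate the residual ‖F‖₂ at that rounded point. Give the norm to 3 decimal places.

At (-1, 1): F = (-1.000, -2.000).
Jacobian J = [[-4·a·b + 2·a + b, -2·a^2 + a + 2·b], [2·a·b + b^2, a^2 + 2·a·b]].
At the point, J = [[3.000, -1.000], [-1.000, -1.000]] (det J = -4.000).
Solving J·Δ = −F gives Δ = (-0.250, -1.750).
Then the next iterate is (a, b)₁ = (-1.250, -0.750).
Re-evaluating at (-1.250, -0.750): F = (5.40625, -3.875), so ‖F‖₂ = 6.652.

6.652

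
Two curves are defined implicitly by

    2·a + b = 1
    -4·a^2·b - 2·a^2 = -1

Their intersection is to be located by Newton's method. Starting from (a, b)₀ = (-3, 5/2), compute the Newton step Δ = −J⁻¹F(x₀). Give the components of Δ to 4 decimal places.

At (-3, 5/2): F = (-4.5000, -107.0000).
Jacobian J = [[2, 1], [-8·a·b - 4·a, -4·a^2]].
At the point, J = [[2.0000, 1.0000], [72.0000, -36.0000]] (det J = -144.0000).
Solving J·Δ = −F gives Δ = (1.8681, 0.7639).

(1.8681, 0.7639)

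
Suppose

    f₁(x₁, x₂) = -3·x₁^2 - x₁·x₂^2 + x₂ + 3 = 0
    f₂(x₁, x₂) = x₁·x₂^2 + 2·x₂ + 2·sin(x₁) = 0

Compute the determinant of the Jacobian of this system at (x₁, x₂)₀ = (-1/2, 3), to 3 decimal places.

-37.021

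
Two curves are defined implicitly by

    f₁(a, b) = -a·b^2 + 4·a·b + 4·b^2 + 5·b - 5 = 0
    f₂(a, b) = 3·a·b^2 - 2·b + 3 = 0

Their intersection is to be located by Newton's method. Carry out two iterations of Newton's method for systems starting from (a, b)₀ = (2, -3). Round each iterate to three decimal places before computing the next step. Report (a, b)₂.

At (2, -3): F = (-26.000, 63.000).
Jacobian J = [[-b^2 + 4·b, -2·a·b + 4·a + 8·b + 5], [3·b^2, 6·a·b - 2]].
At the point, J = [[-21.000, 1.000], [27.000, -38.000]] (det J = 771.000).
Solving J·Δ = −F gives Δ = (-1.200, 0.805).
Then the next iterate is (a, b)₁ = (0.800, -2.195).
Round to (0.800, -2.195) and repeat: F = (-7.58132, 18.95326), J = [[-13.59802, -5.848], [14.45407, -12.536]].
Δ = (-0.807, 0.581), so (a, b)₂ = (-0.007, -1.614).

(-0.007, -1.614)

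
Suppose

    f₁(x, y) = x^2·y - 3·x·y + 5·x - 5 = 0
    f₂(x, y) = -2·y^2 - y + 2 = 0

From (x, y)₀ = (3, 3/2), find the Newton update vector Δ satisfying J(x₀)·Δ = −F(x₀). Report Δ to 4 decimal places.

(-1.0526, -0.5714)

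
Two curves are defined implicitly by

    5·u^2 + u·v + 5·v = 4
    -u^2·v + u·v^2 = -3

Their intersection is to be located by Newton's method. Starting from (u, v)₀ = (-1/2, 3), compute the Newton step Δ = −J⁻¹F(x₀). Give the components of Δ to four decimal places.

(-0.5224, -2.6211)

At (-1/2, 3): F = (10.7500, -2.2500).
Jacobian J = [[10·u + v, u + 5], [-2·u·v + v^2, -u^2 + 2·u·v]].
At the point, J = [[-2.0000, 4.5000], [12.0000, -3.2500]] (det J = -47.5000).
Solving J·Δ = −F gives Δ = (-0.5224, -2.6211).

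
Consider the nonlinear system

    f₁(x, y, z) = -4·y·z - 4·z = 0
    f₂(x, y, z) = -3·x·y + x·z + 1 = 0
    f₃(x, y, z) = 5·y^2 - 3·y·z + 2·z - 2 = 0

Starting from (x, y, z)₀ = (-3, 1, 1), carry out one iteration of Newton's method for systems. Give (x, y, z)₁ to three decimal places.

At (-3, 1, 1): F = (-8.000, 7.000, 2.000).
Jacobian J = [[0, -4·z, -4·y - 4], [-3·y + z, -3·x, x], [0, 10·y - 3·z, -3·y + 2]].
At the point, J = [[0.000, -4.000, -8.000], [-2.000, 9.000, -3.000], [0.000, 7.000, -1.000]] (det J = 120.000).
Solving J·Δ = −F gives Δ = (2.900, -0.400, -0.800).
Then the next iterate is (x, y, z)₁ = (-0.100, 0.600, 0.200).

(-0.100, 0.600, 0.200)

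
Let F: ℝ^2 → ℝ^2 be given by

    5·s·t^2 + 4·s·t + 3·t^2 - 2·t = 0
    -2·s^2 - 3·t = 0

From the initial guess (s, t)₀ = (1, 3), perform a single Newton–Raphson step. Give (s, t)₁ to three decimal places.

At (1, 3): F = (78.000, -11.000).
Jacobian J = [[5·t^2 + 4·t, 10·s·t + 4·s + 6·t - 2], [-4·s, -3]].
At the point, J = [[57.000, 50.000], [-4.000, -3.000]] (det J = 29.000).
Solving J·Δ = −F gives Δ = (-10.897, 10.862).
Then the next iterate is (s, t)₁ = (-9.897, 13.862).

(-9.897, 13.862)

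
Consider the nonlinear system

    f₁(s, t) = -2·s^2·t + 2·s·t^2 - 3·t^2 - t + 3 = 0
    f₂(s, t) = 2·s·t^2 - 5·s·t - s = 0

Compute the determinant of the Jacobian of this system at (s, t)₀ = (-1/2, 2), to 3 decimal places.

-70.500

J = [[-4·s·t + 2·t^2, -2·s^2 + 4·s·t - 6·t - 1], [2·t^2 - 5·t - 1, 4·s·t - 5·s]].
At the point, J = [[12.000, -17.500], [-3.000, -1.500]].
det J = -70.500.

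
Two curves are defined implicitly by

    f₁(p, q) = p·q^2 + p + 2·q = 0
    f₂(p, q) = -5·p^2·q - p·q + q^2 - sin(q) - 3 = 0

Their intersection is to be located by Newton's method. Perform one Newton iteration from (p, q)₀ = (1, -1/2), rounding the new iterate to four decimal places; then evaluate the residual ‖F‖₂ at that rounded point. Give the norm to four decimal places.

At (1, -1/2): F = (0.2500, 0.729426).
Jacobian J = [[q^2 + 1, 2·p·q + 2], [-10·p·q - q, -5·p^2 - p + 2·q - cos(q)]].
At the point, J = [[1.2500, 1.0000], [5.5000, -7.877583]] (det J = -15.346978).
Solving J·Δ = −F gives Δ = (-0.1759, -0.0302).
Then the next iterate is (p, q)₁ = (0.8241, -0.5302).
Re-evaluating at (0.8241, -0.5302): F = (-0.004636, 0.024158), so ‖F‖₂ = 0.0246.

0.0246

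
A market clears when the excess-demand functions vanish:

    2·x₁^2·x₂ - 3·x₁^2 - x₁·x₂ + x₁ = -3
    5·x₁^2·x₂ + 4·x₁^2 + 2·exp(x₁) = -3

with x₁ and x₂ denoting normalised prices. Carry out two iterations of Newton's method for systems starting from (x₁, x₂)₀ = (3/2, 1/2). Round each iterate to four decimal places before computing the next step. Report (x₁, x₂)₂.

(0.8253, -2.5840)

At (3/2, 1/2): F = (-0.7500, 26.588378).
Jacobian J = [[4·x₁·x₂ - 6·x₁ - x₂ + 1, 2·x₁^2 - x₁], [10·x₁·x₂ + 8·x₁ + 2·exp(x₁), 5·x₁^2]].
At the point, J = [[-5.5000, 3.0000], [28.463378, 11.2500]] (det J = -147.265134).
Solving J·Δ = −F gives Δ = (-0.5989, -0.8481).
Then the next iterate is (x₁, x₂)₁ = (0.9011, -0.3481).
Round to (0.9011, -0.3481) and repeat: F = (1.213528, 9.759292), J = [[-5.313192, 0.722862], [8.996691, 4.059906]].
Δ = (-0.0758, -2.2359), so (x₁, x₂)₂ = (0.8253, -2.5840).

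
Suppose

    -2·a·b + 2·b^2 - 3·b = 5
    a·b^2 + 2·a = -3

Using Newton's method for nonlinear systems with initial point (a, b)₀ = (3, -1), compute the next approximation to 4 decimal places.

At (3, -1): F = (6.0000, 12.0000).
Jacobian J = [[-2·b, -2·a + 4·b - 3], [b^2 + 2, 2·a·b]].
At the point, J = [[2.0000, -13.0000], [3.0000, -6.0000]] (det J = 27.0000).
Solving J·Δ = −F gives Δ = (-4.4444, -0.2222).
Then the next iterate is (a, b)₁ = (-1.4444, -1.2222).

(-1.4444, -1.2222)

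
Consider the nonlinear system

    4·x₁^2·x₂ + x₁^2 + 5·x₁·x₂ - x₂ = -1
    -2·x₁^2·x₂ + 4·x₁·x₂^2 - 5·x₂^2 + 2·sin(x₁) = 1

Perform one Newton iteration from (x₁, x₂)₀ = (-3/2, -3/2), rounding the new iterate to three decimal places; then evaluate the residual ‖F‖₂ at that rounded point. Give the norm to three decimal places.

5.051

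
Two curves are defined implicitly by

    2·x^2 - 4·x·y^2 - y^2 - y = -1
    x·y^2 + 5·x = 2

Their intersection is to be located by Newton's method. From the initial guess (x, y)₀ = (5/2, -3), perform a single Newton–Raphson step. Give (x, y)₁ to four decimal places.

(0.7548, -2.4288)

At (5/2, -3): F = (-82.5000, 33.0000).
Jacobian J = [[4·x - 4·y^2, -8·x·y - 2·y - 1], [y^2 + 5, 2·x·y]].
At the point, J = [[-26.0000, 65.0000], [14.0000, -15.0000]] (det J = -520.0000).
Solving J·Δ = −F gives Δ = (-1.7452, 0.5712).
Then the next iterate is (x, y)₁ = (0.7548, -2.4288).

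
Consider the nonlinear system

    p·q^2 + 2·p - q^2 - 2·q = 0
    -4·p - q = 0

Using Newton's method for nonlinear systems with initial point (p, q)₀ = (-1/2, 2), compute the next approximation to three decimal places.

At (-1/2, 2): F = (-11.000, 0.000).
Jacobian J = [[q^2 + 2, 2·p·q - 2·q - 2], [-4, -1]].
At the point, J = [[6.000, -8.000], [-4.000, -1.000]] (det J = -38.000).
Solving J·Δ = −F gives Δ = (0.289, -1.158).
Then the next iterate is (p, q)₁ = (-0.211, 0.842).

(-0.211, 0.842)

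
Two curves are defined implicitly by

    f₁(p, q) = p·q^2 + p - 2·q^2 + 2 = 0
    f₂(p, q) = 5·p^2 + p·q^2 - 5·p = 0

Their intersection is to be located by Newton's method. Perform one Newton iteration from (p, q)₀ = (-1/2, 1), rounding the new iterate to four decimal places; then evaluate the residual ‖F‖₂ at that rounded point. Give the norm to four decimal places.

At (-1/2, 1): F = (-1.0000, 3.2500).
Jacobian J = [[q^2 + 1, 2·p·q - 4·q], [10·p + q^2 - 5, 2·p·q]].
At the point, J = [[2.0000, -5.0000], [-9.0000, -1.0000]] (det J = -47.0000).
Solving J·Δ = −F gives Δ = (0.3670, -0.0532).
Then the next iterate is (p, q)₁ = (-0.1330, 0.9468).
Re-evaluating at (-0.1330, 0.9468): F = (-0.045086, 0.634220), so ‖F‖₂ = 0.6358.

0.6358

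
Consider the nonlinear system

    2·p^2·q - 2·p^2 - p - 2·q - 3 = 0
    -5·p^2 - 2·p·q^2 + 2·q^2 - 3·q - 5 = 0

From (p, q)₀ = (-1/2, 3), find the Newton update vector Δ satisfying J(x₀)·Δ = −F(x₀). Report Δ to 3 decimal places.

(-1.004, -1.653)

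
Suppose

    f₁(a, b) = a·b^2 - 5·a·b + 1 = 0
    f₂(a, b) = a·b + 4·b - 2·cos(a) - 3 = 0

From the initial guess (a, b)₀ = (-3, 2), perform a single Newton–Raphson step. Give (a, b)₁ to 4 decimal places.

(-1.5601, -1.4535)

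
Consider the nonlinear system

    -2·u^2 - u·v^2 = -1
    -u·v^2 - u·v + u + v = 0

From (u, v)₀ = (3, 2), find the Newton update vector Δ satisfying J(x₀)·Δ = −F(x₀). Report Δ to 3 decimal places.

At (3, 2): F = (-29.000, -13.000).
Jacobian J = [[-4·u - v^2, -2·u·v], [-v^2 - v + 1, -2·u·v - u + 1]].
At the point, J = [[-16.000, -12.000], [-5.000, -14.000]] (det J = 164.000).
Solving J·Δ = −F gives Δ = (-1.524, -0.384).

(-1.524, -0.384)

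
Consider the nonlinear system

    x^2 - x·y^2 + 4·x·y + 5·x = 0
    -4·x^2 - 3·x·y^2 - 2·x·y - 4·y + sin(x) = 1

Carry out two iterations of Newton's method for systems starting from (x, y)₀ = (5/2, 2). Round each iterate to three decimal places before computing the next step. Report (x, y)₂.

At (5/2, 2): F = (28.750, -73.40153).
Jacobian J = [[2·x - y^2 + 4·y + 5, -2·x·y + 4·x], [-8·x - 3·y^2 - 2·y + cos(x), -6·x·y - 2·x - 4]].
At the point, J = [[14.000, 0.000], [-36.80114, -39.000]] (det J = -546.000).
Solving J·Δ = −F gives Δ = (-2.054, 0.056).
Then the next iterate is (x, y)₁ = (0.446, 2.056).
Round to (0.446, 2.056) and repeat: F = (4.21152, -17.07816), J = [[9.88886, -0.04995], [-19.45923, -10.39386]].
Δ = (-0.430, -0.838), so (x, y)₂ = (0.016, 1.218).

(0.016, 1.218)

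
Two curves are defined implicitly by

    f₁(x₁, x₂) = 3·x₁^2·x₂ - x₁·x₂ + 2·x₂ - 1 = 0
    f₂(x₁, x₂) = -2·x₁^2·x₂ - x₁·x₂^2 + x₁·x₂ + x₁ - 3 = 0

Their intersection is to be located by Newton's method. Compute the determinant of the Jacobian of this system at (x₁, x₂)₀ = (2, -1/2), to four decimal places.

J = [[6·x₁·x₂ - x₂, 3·x₁^2 - x₁ + 2], [-4·x₁·x₂ - x₂^2 + x₂ + 1, -2·x₁^2 - 2·x₁·x₂ + x₁]].
At the point, J = [[-5.5000, 12.0000], [4.2500, -4.0000]].
det J = -29.0000.

-29.0000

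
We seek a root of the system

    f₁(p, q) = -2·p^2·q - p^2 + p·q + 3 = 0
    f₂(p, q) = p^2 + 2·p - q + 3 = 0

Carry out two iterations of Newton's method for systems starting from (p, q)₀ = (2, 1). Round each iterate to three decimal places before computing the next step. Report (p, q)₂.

At (2, 1): F = (-7.000, 10.000).
Jacobian J = [[-4·p·q - 2·p + q, -2·p^2 + p], [2·p + 2, -1]].
At the point, J = [[-11.000, -6.000], [6.000, -1.000]] (det J = 47.000).
Solving J·Δ = −F gives Δ = (-1.426, 1.447).
Then the next iterate is (p, q)₁ = (0.574, 2.447).
Round to (0.574, 2.447) and repeat: F = (2.46265, 2.03048), J = [[-4.31931, -0.08495], [3.148, -1.000]].
Δ = (0.499, 3.602), so (p, q)₂ = (1.073, 6.049).

(1.073, 6.049)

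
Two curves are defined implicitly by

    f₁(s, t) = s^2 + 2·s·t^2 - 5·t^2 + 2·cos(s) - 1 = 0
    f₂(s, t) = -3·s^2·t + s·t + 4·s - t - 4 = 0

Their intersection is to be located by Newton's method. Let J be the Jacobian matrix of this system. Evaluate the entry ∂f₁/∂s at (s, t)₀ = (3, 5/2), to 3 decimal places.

∂f₁/∂s = 2·s + 2·t^2 - 2·sin(s).
At (3, 5/2) this is 18.218.

18.218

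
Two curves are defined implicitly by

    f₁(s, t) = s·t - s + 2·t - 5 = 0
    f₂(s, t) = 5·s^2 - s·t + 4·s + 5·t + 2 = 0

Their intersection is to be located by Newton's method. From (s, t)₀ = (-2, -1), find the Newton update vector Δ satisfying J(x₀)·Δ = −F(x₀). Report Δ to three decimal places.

At (-2, -1): F = (-3.000, 7.000).
Jacobian J = [[t - 1, s + 2], [10·s - t + 4, -s + 5]].
At the point, J = [[-2.000, 0.000], [-15.000, 7.000]] (det J = -14.000).
Solving J·Δ = −F gives Δ = (-1.500, -4.214).

(-1.500, -4.214)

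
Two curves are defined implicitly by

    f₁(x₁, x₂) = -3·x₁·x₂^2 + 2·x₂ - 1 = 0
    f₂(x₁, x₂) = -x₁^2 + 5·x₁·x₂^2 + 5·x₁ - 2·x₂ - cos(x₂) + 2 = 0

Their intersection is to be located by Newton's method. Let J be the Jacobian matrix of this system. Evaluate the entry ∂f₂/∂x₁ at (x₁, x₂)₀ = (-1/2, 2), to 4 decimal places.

∂f₂/∂x₁ = -2·x₁ + 5·x₂^2 + 5.
At (-1/2, 2) this is 26.0000.

26.0000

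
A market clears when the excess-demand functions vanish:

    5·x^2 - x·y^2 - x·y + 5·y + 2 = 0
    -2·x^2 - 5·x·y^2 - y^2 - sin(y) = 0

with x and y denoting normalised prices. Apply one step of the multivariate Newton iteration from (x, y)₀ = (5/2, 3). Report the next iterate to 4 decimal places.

At (5/2, 3): F = (18.2500, -134.141120).
Jacobian J = [[10·x - y^2 - y, -2·x·y - x + 5], [-4·x - 5·y^2, -10·x·y - 2·y - cos(y)]].
At the point, J = [[13.0000, -12.5000], [-55.0000, -80.010008]] (det J = -1727.630098).
Solving J·Δ = −F gives Δ = (-1.8158, -0.4284).
Then the next iterate is (x, y)₁ = (0.6842, 2.5716).

(0.6842, 2.5716)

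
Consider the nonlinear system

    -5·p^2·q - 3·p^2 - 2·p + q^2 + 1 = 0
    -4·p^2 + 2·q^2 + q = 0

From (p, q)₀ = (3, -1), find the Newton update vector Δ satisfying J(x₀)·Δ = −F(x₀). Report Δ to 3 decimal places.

(-1.457, -0.012)

At (3, -1): F = (14.000, -35.000).
Jacobian J = [[-10·p·q - 6·p - 2, -5·p^2 + 2·q], [-8·p, 4·q + 1]].
At the point, J = [[10.000, -47.000], [-24.000, -3.000]] (det J = -1158.000).
Solving J·Δ = −F gives Δ = (-1.457, -0.012).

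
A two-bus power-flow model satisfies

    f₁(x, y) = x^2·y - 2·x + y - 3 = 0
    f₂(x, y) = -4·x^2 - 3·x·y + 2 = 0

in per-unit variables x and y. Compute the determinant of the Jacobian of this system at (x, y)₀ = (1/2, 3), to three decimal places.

14.750

J = [[2·x·y - 2, x^2 + 1], [-8·x - 3·y, -3·x]].
At the point, J = [[1.000, 1.250], [-13.000, -1.500]].
det J = 14.750.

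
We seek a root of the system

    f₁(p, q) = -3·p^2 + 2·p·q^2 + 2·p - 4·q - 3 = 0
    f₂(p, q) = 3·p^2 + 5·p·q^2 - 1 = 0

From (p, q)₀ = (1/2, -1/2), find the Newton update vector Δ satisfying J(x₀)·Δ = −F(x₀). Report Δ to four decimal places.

At (1/2, -1/2): F = (-0.5000, 0.3750).
Jacobian J = [[-6·p + 2·q^2 + 2, 4·p·q - 4], [6·p + 5·q^2, 10·p·q]].
At the point, J = [[-0.5000, -5.0000], [4.2500, -2.5000]] (det J = 22.5000).
Solving J·Δ = −F gives Δ = (-0.1389, -0.0861).

(-0.1389, -0.0861)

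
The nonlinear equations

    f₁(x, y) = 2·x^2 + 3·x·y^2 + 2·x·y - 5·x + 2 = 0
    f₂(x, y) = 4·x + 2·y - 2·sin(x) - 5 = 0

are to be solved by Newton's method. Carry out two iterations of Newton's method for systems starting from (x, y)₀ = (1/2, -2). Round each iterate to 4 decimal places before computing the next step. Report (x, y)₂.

At (1/2, -2): F = (4.0000, -7.958851).
Jacobian J = [[4·x + 3·y^2 + 2·y - 5, 6·x·y + 2·x], [-2·cos(x) + 4, 2]].
At the point, J = [[5.0000, -5.0000], [2.244835, 2.0000]] (det J = 21.224174).
Solving J·Δ = −F gives Δ = (1.4980, 2.2980).
Then the next iterate is (x, y)₁ = (1.9980, 0.2980).
Round to (1.9980, 0.2980) and repeat: F = (1.717107, 1.767744), J = [[3.854412, 7.568424], [4.828655, 2.0000]].
Δ = (-0.3449, -0.0512), so (x, y)₂ = (1.6531, 0.2468).

(1.6531, 0.2468)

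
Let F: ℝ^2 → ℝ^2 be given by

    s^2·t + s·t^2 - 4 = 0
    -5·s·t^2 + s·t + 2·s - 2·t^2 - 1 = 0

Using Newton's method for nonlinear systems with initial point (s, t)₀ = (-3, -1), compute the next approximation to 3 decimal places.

(-0.699, -1.007)

At (-3, -1): F = (-16.000, 9.000).
Jacobian J = [[2·s·t + t^2, s^2 + 2·s·t], [-5·t^2 + t + 2, -10·s·t + s - 4·t]].
At the point, J = [[7.000, 15.000], [-4.000, -29.000]] (det J = -143.000).
Solving J·Δ = −F gives Δ = (2.301, -0.007).
Then the next iterate is (s, t)₁ = (-0.699, -1.007).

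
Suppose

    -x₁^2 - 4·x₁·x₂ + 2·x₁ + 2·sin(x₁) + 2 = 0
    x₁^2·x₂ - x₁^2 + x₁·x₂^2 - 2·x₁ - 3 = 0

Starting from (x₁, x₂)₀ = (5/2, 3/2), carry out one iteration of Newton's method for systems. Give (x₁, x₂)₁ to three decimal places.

(1.046, 1.736)

At (5/2, 3/2): F = (-13.05306, 0.750).
Jacobian J = [[-2·x₁ - 4·x₂ + 2·cos(x₁) + 2, -4·x₁], [2·x₁·x₂ - 2·x₁ + x₂^2 - 2, x₁^2 + 2·x₁·x₂]].
At the point, J = [[-10.60229, -10.000], [2.750, 13.750]] (det J = -118.28145).
Solving J·Δ = −F gives Δ = (-1.454, 0.236).
Then the next iterate is (x₁, x₂)₁ = (1.046, 1.736).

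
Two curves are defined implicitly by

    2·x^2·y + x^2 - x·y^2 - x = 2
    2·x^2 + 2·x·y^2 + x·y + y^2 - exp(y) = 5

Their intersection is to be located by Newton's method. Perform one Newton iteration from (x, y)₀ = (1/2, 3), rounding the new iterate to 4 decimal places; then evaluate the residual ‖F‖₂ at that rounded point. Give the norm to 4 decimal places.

6.5982

At (1/2, 3): F = (-5.2500, -5.085537).
Jacobian J = [[4·x·y + 2·x - y^2 - 1, 2·x^2 - 2·x·y], [4·x + 2·y^2 + y, 4·x·y + x + 2·y - exp(y)]].
At the point, J = [[-3.0000, -2.5000], [23.0000, -7.585537]] (det J = 80.256611).
Solving J·Δ = −F gives Δ = (-0.3378, -1.6946).
Then the next iterate is (x, y)₁ = (0.1622, 1.3054).
Re-evaluating at (0.1622, 1.3054): F = (-2.343604, -6.167942), so ‖F‖₂ = 6.5982.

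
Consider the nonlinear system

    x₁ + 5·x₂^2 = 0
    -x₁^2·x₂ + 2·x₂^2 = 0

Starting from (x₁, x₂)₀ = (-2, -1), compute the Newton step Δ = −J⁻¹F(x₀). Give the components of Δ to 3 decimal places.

At (-2, -1): F = (3.000, 6.000).
Jacobian J = [[1, 10·x₂], [-2·x₁·x₂, -x₁^2 + 4·x₂]].
At the point, J = [[1.000, -10.000], [-4.000, -8.000]] (det J = -48.000).
Solving J·Δ = −F gives Δ = (0.750, 0.375).

(0.750, 0.375)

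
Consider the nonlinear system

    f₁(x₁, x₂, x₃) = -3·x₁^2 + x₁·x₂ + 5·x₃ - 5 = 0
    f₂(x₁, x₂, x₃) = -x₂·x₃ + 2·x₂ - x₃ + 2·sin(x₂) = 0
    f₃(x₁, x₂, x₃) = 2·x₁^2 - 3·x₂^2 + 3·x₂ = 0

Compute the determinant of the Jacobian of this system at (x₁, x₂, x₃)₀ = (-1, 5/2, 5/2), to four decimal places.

-413.0457

J = [[-6·x₁ + x₂, x₁, 5], [0, -x₃ + 2·cos(x₂) + 2, -x₂ - 1], [4·x₁, -6·x₂ + 3, 0]].
At the point, J = [[8.5000, -1.0000, 5.0000], [0.0000, -2.102287, -3.5000], [-4.0000, -12.0000, 0.0000]].
det J = -413.0457.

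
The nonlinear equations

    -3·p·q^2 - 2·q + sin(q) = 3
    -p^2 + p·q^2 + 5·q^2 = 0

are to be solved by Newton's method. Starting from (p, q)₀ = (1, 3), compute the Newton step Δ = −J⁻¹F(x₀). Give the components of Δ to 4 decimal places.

(-0.2163, -1.4302)

At (1, 3): F = (-35.858880, 53.0000).
Jacobian J = [[-3·q^2, -6·p·q + cos(q) - 2], [-2·p + q^2, 2·p·q + 10·q]].
At the point, J = [[-27.0000, -20.989992], [7.0000, 36.0000]] (det J = -825.070053).
Solving J·Δ = −F gives Δ = (-0.2163, -1.4302).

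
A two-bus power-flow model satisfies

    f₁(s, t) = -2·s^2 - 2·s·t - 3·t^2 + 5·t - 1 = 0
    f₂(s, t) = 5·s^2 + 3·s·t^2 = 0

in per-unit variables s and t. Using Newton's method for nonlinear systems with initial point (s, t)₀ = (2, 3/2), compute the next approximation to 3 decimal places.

(1.281, 0.707)

At (2, 3/2): F = (-14.250, 33.500).
Jacobian J = [[-4·s - 2·t, -2·s - 6·t + 5], [10·s + 3·t^2, 6·s·t]].
At the point, J = [[-11.000, -8.000], [26.750, 18.000]] (det J = 16.000).
Solving J·Δ = −F gives Δ = (-0.719, -0.793).
Then the next iterate is (s, t)₁ = (1.281, 0.707).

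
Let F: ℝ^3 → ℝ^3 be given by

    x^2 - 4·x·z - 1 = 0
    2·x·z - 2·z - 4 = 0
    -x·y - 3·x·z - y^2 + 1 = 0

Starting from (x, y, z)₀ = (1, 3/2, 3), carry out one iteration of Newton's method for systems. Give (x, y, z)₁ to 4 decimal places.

(1.6667, 0.3125, -1.6667)

At (1, 3/2, 3): F = (-12.0000, -4.0000, -11.7500).
Jacobian J = [[2·x - 4·z, 0, -4·x], [2·z, 0, 2·x - 2], [-y - 3·z, -x - 2·y, -3·x]].
At the point, J = [[-10.0000, 0.0000, -4.0000], [6.0000, 0.0000, 0.0000], [-10.5000, -4.0000, -3.0000]] (det J = 96.0000).
Solving J·Δ = −F gives Δ = (0.6667, -1.1875, -4.6667).
Then the next iterate is (x, y, z)₁ = (1.6667, 0.3125, -1.6667).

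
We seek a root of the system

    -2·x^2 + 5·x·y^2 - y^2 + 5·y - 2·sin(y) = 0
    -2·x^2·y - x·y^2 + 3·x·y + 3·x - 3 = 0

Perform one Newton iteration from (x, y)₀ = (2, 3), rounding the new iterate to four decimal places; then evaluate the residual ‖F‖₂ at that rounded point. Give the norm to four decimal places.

21.3643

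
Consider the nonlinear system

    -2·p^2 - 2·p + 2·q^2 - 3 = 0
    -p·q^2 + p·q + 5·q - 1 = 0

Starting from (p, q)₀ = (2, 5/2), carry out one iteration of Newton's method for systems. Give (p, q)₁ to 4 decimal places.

At (2, 5/2): F = (-2.5000, 4.0000).
Jacobian J = [[-4·p - 2, 4·q], [-q^2 + q, -2·p·q + p + 5]].
At the point, J = [[-10.0000, 10.0000], [-3.7500, -3.0000]] (det J = 67.5000).
Solving J·Δ = −F gives Δ = (0.4815, 0.7315).
Then the next iterate is (p, q)₁ = (2.4815, 3.2315).

(2.4815, 3.2315)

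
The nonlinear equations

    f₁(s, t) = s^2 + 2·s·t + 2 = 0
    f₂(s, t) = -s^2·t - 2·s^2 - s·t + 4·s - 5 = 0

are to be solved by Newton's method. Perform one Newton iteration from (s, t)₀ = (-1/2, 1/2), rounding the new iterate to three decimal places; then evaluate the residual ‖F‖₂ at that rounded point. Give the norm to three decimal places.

7.826

At (-1/2, 1/2): F = (1.750, -7.375).
Jacobian J = [[2·s + 2·t, 2·s], [-2·s·t - 4·s - t + 4, -s^2 - s]].
At the point, J = [[0.000, -1.000], [6.000, 0.250]] (det J = 6.000).
Solving J·Δ = −F gives Δ = (1.156, 1.750).
Then the next iterate is (s, t)₁ = (0.656, 2.250).
Re-evaluating at (0.656, 2.250): F = (5.38234, -5.68093), so ‖F‖₂ = 7.826.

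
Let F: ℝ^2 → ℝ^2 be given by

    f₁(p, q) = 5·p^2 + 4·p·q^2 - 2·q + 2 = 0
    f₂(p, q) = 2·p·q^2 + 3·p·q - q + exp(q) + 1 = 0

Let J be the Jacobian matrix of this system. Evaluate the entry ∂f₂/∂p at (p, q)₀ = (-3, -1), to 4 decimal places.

∂f₂/∂p = 2·q^2 + 3·q.
At (-3, -1) this is -1.0000.

-1.0000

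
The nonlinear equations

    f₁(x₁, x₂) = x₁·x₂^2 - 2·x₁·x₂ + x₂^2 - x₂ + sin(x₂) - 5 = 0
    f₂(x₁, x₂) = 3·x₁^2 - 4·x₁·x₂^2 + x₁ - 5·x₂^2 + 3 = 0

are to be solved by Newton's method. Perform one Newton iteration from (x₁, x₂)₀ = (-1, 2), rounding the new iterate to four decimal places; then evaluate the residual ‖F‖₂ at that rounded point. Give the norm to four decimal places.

At (-1, 2): F = (-2.090703, 1.0000).
Jacobian J = [[x₂^2 - 2·x₂, 2·x₁·x₂ - 2·x₁ + 2·x₂ + cos(x₂) - 1], [6·x₁ - 4·x₂^2 + 1, -8·x₁·x₂ - 10·x₂]].
At the point, J = [[0.0000, 0.583853], [-21.0000, -4.0000]] (det J = 12.260916).
Solving J·Δ = −F gives Δ = (-0.6345, 3.5809).
Then the next iterate is (x₁, x₂)₁ = (-1.6345, 5.5809).
Re-evaluating at (-1.6345, 5.5809): F = (-12.745321, 57.283503), so ‖F‖₂ = 58.6843.

58.6843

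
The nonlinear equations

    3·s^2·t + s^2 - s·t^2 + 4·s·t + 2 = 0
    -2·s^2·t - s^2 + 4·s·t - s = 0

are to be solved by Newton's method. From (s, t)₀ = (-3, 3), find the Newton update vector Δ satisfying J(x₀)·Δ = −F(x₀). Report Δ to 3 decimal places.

(17.385, 27.513)

At (-3, 3): F = (83.000, -96.000).
Jacobian J = [[6·s·t + 2·s - t^2 + 4·t, 3·s^2 - 2·s·t + 4·s], [-4·s·t - 2·s + 4·t - 1, -2·s^2 + 4·s]].
At the point, J = [[-57.000, 33.000], [53.000, -30.000]] (det J = -39.000).
Solving J·Δ = −F gives Δ = (17.385, 27.513).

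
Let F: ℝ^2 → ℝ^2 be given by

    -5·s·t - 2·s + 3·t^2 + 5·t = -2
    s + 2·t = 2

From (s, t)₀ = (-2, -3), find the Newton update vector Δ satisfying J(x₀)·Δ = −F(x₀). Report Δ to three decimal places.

At (-2, -3): F = (-12.000, -10.000).
Jacobian J = [[-5·t - 2, -5·s + 6·t + 5], [1, 2]].
At the point, J = [[13.000, -3.000], [1.000, 2.000]] (det J = 29.000).
Solving J·Δ = −F gives Δ = (1.862, 4.069).

(1.862, 4.069)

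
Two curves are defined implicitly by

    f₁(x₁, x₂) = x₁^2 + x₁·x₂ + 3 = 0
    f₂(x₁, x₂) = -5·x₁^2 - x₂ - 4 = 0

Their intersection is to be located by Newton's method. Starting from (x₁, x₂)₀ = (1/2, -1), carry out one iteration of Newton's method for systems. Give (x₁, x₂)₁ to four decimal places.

At (1/2, -1): F = (2.7500, -4.2500).
Jacobian J = [[2·x₁ + x₂, x₁], [-10·x₁, -1]].
At the point, J = [[0.0000, 0.5000], [-5.0000, -1.0000]] (det J = 2.5000).
Solving J·Δ = −F gives Δ = (0.2500, -5.5000).
Then the next iterate is (x₁, x₂)₁ = (0.7500, -6.5000).

(0.7500, -6.5000)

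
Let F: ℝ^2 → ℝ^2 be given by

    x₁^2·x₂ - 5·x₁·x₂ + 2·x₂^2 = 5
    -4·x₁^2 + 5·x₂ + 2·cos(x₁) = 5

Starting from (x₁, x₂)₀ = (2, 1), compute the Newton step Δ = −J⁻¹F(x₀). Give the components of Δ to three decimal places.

At (2, 1): F = (-9.000, -16.83229).
Jacobian J = [[2·x₁·x₂ - 5·x₂, x₁^2 - 5·x₁ + 4·x₂], [-8·x₁ - 2·sin(x₁), 5]].
At the point, J = [[-1.000, -2.000], [-17.81859, 5.000]] (det J = -40.63719).
Solving J·Δ = −F gives Δ = (-1.936, -3.532).

(-1.936, -3.532)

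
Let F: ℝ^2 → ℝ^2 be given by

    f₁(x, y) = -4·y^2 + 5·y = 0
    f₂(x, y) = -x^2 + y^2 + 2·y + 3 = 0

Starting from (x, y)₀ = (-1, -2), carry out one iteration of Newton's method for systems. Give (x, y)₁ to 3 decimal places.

At (-1, -2): F = (-26.000, 2.000).
Jacobian J = [[0, -8·y + 5], [-2·x, 2·y + 2]].
At the point, J = [[0.000, 21.000], [2.000, -2.000]] (det J = -42.000).
Solving J·Δ = −F gives Δ = (0.238, 1.238).
Then the next iterate is (x, y)₁ = (-0.762, -0.762).

(-0.762, -0.762)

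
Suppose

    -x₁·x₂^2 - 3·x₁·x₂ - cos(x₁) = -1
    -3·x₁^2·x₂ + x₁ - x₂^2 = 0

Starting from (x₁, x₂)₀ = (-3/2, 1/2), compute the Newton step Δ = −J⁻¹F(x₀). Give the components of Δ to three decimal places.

At (-3/2, 1/2): F = (3.55426, -5.125).
Jacobian J = [[-x₂^2 - 3·x₂ + sin(x₁), -2·x₁·x₂ - 3·x₁], [-6·x₁·x₂ + 1, -3·x₁^2 - 2·x₂]].
At the point, J = [[-2.74749, 6.000], [5.500, -7.750]] (det J = -11.70691).
Solving J·Δ = −F gives Δ = (0.274, -0.467).

(0.274, -0.467)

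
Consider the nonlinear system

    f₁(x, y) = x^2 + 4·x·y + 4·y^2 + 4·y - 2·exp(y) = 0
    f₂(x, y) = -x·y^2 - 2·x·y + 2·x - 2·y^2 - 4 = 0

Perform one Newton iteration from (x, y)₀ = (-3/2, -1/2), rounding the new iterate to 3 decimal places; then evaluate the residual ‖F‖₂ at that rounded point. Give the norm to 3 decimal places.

4675.696

At (-3/2, -1/2): F = (3.03694, -8.625).
Jacobian J = [[2·x + 4·y, 4·x + 8·y - 2·exp(y) + 4], [-y^2 - 2·y + 2, -2·x·y - 2·x - 4·y]].
At the point, J = [[-5.000, -7.21306], [2.750, 3.500]] (det J = 2.33592).
Solving J·Δ = −F gives Δ = (22.083, -14.886).
Then the next iterate is (x, y)₁ = (20.583, -15.386).
Re-evaluating at (20.583, -15.386): F = (42.27172, -4675.50484), so ‖F‖₂ = 4675.696.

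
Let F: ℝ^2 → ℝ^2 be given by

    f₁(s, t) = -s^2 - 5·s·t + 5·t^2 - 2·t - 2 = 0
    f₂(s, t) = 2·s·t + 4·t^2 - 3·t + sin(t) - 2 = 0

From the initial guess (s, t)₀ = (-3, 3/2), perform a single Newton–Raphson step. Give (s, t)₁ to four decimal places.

At (-3, 3/2): F = (19.7500, -5.502505).
Jacobian J = [[-2·s - 5·t, -5·s + 10·t - 2], [2·t, 2·s + 8·t + cos(t) - 3]].
At the point, J = [[-1.5000, 28.0000], [3.0000, 3.070737]] (det J = -88.606106).
Solving J·Δ = −F gives Δ = (2.4233, -0.5755).
Then the next iterate is (s, t)₁ = (-0.5767, 0.9245).

(-0.5767, 0.9245)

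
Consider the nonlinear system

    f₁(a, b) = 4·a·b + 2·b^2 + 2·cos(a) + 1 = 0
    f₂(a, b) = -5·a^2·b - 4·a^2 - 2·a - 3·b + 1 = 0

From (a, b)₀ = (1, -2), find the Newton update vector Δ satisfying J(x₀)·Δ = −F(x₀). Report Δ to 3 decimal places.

(-0.233, 1.084)

At (1, -2): F = (2.08060, 11.000).
Jacobian J = [[4·b - 2·sin(a), 4·a + 4·b], [-10·a·b - 8·a - 2, -5·a^2 - 3]].
At the point, J = [[-9.68294, -4.000], [10.000, -8.000]] (det J = 117.46354).
Solving J·Δ = −F gives Δ = (-0.233, 1.084).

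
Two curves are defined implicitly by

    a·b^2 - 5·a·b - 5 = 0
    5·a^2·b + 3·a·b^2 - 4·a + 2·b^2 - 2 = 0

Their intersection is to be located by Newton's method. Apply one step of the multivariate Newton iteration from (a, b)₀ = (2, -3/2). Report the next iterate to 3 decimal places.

(1.137, -1.120)

At (2, -3/2): F = (14.500, -22.000).
Jacobian J = [[b^2 - 5·b, 2·a·b - 5·a], [10·a·b + 3·b^2 - 4, 5·a^2 + 6·a·b + 4·b]].
At the point, J = [[9.750, -16.000], [-27.250, -4.000]] (det J = -475.000).
Solving J·Δ = −F gives Δ = (-0.863, 0.380).
Then the next iterate is (a, b)₁ = (1.137, -1.120).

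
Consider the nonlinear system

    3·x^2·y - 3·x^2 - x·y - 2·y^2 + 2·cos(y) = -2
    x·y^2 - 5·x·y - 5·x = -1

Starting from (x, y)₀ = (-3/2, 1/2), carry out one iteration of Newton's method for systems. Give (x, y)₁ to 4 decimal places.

(-0.5531, -0.3350)

At (-3/2, 1/2): F = (0.630165, 11.8750).
Jacobian J = [[6·x·y - 6·x - y, 3·x^2 - x - 4·y - 2·sin(y)], [y^2 - 5·y - 5, 2·x·y - 5·x]].
At the point, J = [[4.0000, 5.291149], [-7.2500, 6.0000]] (det J = 62.360830).
Solving J·Δ = −F gives Δ = (0.9469, -0.8350).
Then the next iterate is (x, y)₁ = (-0.5531, -0.3350).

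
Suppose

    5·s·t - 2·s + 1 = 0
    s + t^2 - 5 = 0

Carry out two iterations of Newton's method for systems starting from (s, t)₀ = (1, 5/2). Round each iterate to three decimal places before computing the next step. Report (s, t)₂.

At (1, 5/2): F = (11.500, 2.250).
Jacobian J = [[5·t - 2, 5·s], [1, 2·t]].
At the point, J = [[10.500, 5.000], [1.000, 5.000]] (det J = 47.500).
Solving J·Δ = −F gives Δ = (-0.974, -0.255).
Then the next iterate is (s, t)₁ = (0.026, 2.245).
Round to (0.026, 2.245) and repeat: F = (1.23985, 0.06603), J = [[9.225, 0.130], [1.000, 4.490]].
Δ = (-0.135, 0.015), so (s, t)₂ = (-0.109, 2.260).

(-0.109, 2.260)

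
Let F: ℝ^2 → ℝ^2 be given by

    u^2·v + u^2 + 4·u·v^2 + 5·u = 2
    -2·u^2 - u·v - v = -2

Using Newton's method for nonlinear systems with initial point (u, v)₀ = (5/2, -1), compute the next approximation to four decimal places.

(1.4179, -0.2174)

At (5/2, -1): F = (20.5000, -7.0000).
Jacobian J = [[2·u·v + 2·u + 4·v^2 + 5, u^2 + 8·u·v], [-4·u - v, -u - 1]].
At the point, J = [[9.0000, -13.7500], [-9.0000, -3.5000]] (det J = -155.2500).
Solving J·Δ = −F gives Δ = (-1.0821, 0.7826).
Then the next iterate is (u, v)₁ = (1.4179, -0.2174).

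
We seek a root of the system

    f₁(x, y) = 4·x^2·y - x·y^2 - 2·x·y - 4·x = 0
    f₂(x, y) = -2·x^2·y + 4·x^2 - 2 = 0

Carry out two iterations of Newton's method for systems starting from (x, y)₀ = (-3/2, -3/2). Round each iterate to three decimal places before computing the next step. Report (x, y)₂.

At (-3/2, -3/2): F = (-8.625, 13.750).
Jacobian J = [[8·x·y - y^2 - 2·y - 4, 4·x^2 - 2·x·y - 2·x], [-4·x·y + 8·x, -2·x^2]].
At the point, J = [[14.750, 7.500], [-21.000, -4.500]] (det J = 91.125).
Solving J·Δ = −F gives Δ = (0.706, -0.238).
Then the next iterate is (x, y)₁ = (-0.794, -1.738).
Round to (-0.794, -1.738) and repeat: F = (-1.56834, 2.71314), J = [[7.49513, 1.34980], [-11.87189, -1.26087]].
Δ = (0.256, -0.261), so (x, y)₂ = (-0.538, -1.999).

(-0.538, -1.999)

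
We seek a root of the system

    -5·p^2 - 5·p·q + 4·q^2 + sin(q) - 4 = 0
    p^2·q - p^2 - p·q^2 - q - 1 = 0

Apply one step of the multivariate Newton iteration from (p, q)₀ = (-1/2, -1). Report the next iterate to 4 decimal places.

At (-1/2, -1): F = (-4.591471, 0.0000).
Jacobian J = [[-10·p - 5·q, -5·p + 8·q + cos(q)], [2·p·q - 2·p - q^2, p^2 - 2·p·q - 1]].
At the point, J = [[10.0000, -4.959698], [1.0000, -1.7500]] (det J = -12.540302).
Solving J·Δ = −F gives Δ = (0.6407, 0.3661).
Then the next iterate is (p, q)₁ = (0.1407, -0.6339).

(0.1407, -0.6339)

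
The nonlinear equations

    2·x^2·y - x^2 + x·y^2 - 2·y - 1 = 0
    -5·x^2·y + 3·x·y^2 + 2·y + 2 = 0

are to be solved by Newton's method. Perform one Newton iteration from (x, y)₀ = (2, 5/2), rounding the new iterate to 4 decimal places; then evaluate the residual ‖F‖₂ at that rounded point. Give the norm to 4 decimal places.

6.1014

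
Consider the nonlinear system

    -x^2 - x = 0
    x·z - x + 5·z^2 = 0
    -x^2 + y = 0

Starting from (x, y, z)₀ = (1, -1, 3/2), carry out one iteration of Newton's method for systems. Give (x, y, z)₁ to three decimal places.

(0.333, -0.333, 0.786)

At (1, -1, 3/2): F = (-2.000, 11.750, -2.000).
Jacobian J = [[-2·x - 1, 0, 0], [z - 1, 0, x + 10·z], [-2·x, 1, 0]].
At the point, J = [[-3.000, 0.000, 0.000], [0.500, 0.000, 16.000], [-2.000, 1.000, 0.000]] (det J = 48.000).
Solving J·Δ = −F gives Δ = (-0.667, 0.667, -0.714).
Then the next iterate is (x, y, z)₁ = (0.333, -0.333, 0.786).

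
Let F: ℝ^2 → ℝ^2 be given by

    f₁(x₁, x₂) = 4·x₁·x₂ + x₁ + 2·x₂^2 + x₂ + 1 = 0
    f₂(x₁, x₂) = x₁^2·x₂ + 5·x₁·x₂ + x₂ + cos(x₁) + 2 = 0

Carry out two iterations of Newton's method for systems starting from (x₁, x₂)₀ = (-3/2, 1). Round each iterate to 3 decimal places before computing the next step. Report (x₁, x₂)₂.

(-0.831, 1.090)

At (-3/2, 1): F = (-3.500, -2.17926).
Jacobian J = [[4·x₂ + 1, 4·x₁ + 4·x₂ + 1], [2·x₁·x₂ + 5·x₂ - sin(x₁), x₁^2 + 5·x₁ + 1]].
At the point, J = [[5.000, -1.000], [2.99749, -4.250]] (det J = -18.25251).
Solving J·Δ = −F gives Δ = (0.696, -0.022).
Then the next iterate is (x₁, x₂)₁ = (-0.804, 0.978).
Round to (-0.804, 0.978) and repeat: F = (-0.05828, 0.37247), J = [[4.912, 1.696], [4.03751, -2.37358]].
Δ = (-0.027, 0.112), so (x₁, x₂)₂ = (-0.831, 1.090).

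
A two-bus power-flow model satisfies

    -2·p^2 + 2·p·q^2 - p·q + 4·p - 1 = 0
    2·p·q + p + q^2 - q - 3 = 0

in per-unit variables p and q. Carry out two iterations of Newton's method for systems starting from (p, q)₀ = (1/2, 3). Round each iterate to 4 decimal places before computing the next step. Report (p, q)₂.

(0.0722, 2.1861)

At (1/2, 3): F = (8.0000, 6.5000).
Jacobian J = [[-4·p + 2·q^2 - q + 4, 4·p·q - p], [2·q + 1, 2·p + 2·q - 1]].
At the point, J = [[17.0000, 5.5000], [7.0000, 6.0000]] (det J = 63.5000).
Solving J·Δ = −F gives Δ = (-0.1929, -0.8583).
Then the next iterate is (p, q)₁ = (0.3071, 2.1417).
Round to (0.3071, 2.1417) and repeat: F = (2.199324, 1.067711), J = [[9.803658, 2.323764], [5.2834, 3.8976]].
Δ = (-0.2349, 0.0444), so (p, q)₂ = (0.0722, 2.1861).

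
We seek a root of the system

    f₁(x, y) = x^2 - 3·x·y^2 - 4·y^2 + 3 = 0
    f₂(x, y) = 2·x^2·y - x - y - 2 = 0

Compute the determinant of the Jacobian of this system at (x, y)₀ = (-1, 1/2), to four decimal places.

J = [[2·x - 3·y^2, -6·x·y - 8·y], [4·x·y - 1, 2·x^2 - 1]].
At the point, J = [[-2.7500, -1.0000], [-3.0000, 1.0000]].
det J = -5.7500.

-5.7500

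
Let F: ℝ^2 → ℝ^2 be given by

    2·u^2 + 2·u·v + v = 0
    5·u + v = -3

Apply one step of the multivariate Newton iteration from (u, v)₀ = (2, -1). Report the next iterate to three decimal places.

(-1.000, 2.000)

At (2, -1): F = (3.000, 12.000).
Jacobian J = [[4·u + 2·v, 2·u + 1], [5, 1]].
At the point, J = [[6.000, 5.000], [5.000, 1.000]] (det J = -19.000).
Solving J·Δ = −F gives Δ = (-3.000, 3.000).
Then the next iterate is (u, v)₁ = (-1.000, 2.000).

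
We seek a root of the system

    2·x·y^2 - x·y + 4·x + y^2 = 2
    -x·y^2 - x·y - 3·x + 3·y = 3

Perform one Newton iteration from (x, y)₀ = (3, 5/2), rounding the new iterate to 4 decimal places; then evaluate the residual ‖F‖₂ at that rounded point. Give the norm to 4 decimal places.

14.5442

At (3, 5/2): F = (46.2500, -30.7500).
Jacobian J = [[2·y^2 - y + 4, 4·x·y - x + 2·y], [-y^2 - y - 3, -2·x·y - x + 3]].
At the point, J = [[14.0000, 32.0000], [-11.7500, -15.0000]] (det J = 166.0000).
Solving J·Δ = −F gives Δ = (-1.7485, -0.6803).
Then the next iterate is (x, y)₁ = (1.2515, 1.8197).
Re-evaluating at (1.2515, 1.8197): F = (12.328158, -7.716857), so ‖F‖₂ = 14.5442.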